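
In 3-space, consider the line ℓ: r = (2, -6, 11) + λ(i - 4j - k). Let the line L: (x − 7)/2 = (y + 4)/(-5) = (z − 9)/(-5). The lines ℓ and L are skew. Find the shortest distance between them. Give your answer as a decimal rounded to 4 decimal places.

4.8113

L has direction (2, -5, -5) through (7, -4, 9).
Common perpendicular direction n = (1, -4, -1) × (2, -5, -5) = (15, 3, 3).
With w = (7, -4, 9) − (2, -6, 11) = (5, 2, -2), w · n = 75.
Distance = |w · n| / |n| = |75| / √243 ≈ 4.8113.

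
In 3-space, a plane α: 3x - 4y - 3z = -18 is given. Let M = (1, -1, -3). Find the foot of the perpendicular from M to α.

Foot = M − λn with λ = (n·M − d)/|n|² = (16 − (-18))/34 = 1.
Foot = (1, -1, -3) − 1·(3, -4, -3) = (-2, 3, 0).

(-2, 3, 0)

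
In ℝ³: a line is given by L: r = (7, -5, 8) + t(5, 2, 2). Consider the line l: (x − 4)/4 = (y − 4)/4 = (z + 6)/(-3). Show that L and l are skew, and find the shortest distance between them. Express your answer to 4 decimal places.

l has direction (4, 4, -3) through (4, 4, -6).
Common perpendicular direction n = (5, 2, 2) × (4, 4, -3) = (-14, 23, 12).
With w = (4, 4, -6) − (7, -5, 8) = (-3, 9, -14), w · n = 81.
Since n ≠ 0 the lines are not parallel, and w · n = 81 ≠ 0 so they do not intersect; hence they are skew.
Distance = |w · n| / |n| = |81| / √869 ≈ 2.7477.

2.7477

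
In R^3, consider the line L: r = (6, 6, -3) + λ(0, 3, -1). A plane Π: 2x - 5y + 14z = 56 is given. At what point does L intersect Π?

Substitute r = (6, 6, -3) + t(0, 3, -1) into the plane: -60 + (-29)t = 56, so t = -4.
Intersection: (6, 6, -3) + (-4)·(0, 3, -1) = (6, -6, 1).

(6, -6, 1)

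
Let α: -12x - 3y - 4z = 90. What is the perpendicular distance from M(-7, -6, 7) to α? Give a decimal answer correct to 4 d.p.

1.2308

n·M − d = (-12)·(-7) + (-3)·(-6) + (-4)·(7) − 90 = -16; |n| = √169.
Distance = |-16| / √169 = 16/√169 ≈ 1.2308.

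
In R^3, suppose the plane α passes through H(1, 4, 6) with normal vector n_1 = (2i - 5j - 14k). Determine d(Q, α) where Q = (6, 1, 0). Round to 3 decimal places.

α: n_1·r = n_1·H gives 2x - 5y - 14z = -102.
n·Q − d = (2)·(6) + (-5)·(1) + (-14)·(0) − (-102) = 109; |n| = √225.
Distance = |109| / √225 = 109/√225 ≈ 7.267.

7.267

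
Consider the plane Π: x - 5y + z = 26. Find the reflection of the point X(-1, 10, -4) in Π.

λ = (n·X − d)/|n|² = (-55 − 26)/27 = -3.
Reflection = X − 2λn = (-1, 10, -4) − (-6)·(1, -5, 1) = (5, -20, 2).

(5, -20, 2)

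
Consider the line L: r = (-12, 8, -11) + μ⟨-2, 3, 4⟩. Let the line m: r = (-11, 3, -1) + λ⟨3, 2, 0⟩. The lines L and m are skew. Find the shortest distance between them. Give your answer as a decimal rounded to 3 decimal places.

10.198

Common perpendicular direction n = (-2, 3, 4) × (3, 2, 0) = (-8, 12, -13).
With w = (-11, 3, -1) − (-12, 8, -11) = (1, -5, 10), w · n = -198.
Distance = |w · n| / |n| = |-198| / √377 ≈ 10.198.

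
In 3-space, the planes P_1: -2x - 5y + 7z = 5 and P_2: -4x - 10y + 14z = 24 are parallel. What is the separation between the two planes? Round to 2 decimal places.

Rescale P_2 by 1/2: -2x - 5y + 7z = 12. Then distance = |5 − 12| / √78 ≈ 0.79.

0.79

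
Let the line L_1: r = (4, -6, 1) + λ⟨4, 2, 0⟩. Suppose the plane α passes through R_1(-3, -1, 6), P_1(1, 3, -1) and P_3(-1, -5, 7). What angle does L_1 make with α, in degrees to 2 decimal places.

50.20

R_1P_1 = (4, 4, -7), R_1P_3 = (2, -4, 1); a normal to α is R_1P_1 × R_1P_3 = (-24, -18, -24).
Using R_1: α has equation -24x - 18y - 24z = -54.
sin θ = |n·v| / (|n||v|) = |-132| / (√1476 · √20) = 0.76827.
θ ≈ 50.20°.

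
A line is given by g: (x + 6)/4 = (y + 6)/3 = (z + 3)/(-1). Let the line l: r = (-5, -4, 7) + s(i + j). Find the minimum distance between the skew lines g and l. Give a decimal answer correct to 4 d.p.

5.1962

g has direction (4, 3, -1) through (-6, -6, -3).
Common perpendicular direction n = (4, 3, -1) × (1, 1, 0) = (1, -1, 1).
With w = (-5, -4, 7) − (-6, -6, -3) = (1, 2, 10), w · n = 9.
Distance = |w · n| / |n| = |9| / √3 ≈ 5.1962.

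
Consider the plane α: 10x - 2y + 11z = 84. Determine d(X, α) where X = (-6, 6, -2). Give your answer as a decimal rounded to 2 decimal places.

11.87

n·X − d = (10)·(-6) + (-2)·(6) + (11)·(-2) − 84 = -178; |n| = √225.
Distance = |-178| / √225 = 178/√225 ≈ 11.87.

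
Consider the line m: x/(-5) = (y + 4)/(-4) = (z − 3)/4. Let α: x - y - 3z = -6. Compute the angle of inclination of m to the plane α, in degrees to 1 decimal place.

31.3

m has direction (-5, -4, 4) through (0, -4, 3).
sin θ = |n·v| / (|n||v|) = |-13| / (√11 · √57) = 0.51917.
θ ≈ 31.3°.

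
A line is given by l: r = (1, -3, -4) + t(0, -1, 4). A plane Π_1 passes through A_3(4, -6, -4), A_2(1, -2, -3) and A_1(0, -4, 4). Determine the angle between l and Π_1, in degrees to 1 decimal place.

A_3A_2 = (-3, 4, 1), A_3A_1 = (-4, 2, 8); a normal to Π_1 is A_3A_2 × A_3A_1 = (30, 20, 10).
Using A_3: Π_1 has equation 30x + 20y + 10z = -40.
sin θ = |n·v| / (|n||v|) = |20| / (√1400 · √17) = 0.12964.
θ ≈ 7.4°.

7.4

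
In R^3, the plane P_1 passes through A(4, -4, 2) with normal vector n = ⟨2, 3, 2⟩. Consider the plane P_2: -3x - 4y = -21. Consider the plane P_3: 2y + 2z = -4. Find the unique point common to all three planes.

(-1, 6, -8)

P_1: n·r = n·A gives 2x + 3y + 2z = 0.
Solving the 3×3 linear system 2x + 3y + 2z = 0, -3x - 4y = -21, 2y + 2z = -4 (e.g. by elimination or Cramer's rule, determinant = -10) gives (-1, 6, -8).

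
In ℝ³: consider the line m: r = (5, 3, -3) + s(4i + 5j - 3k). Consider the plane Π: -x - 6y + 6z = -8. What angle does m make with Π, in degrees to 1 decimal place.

sin θ = |n·v| / (|n||v|) = |-52| / (√73 · √50) = 0.86071.
θ ≈ 59.4°.

59.4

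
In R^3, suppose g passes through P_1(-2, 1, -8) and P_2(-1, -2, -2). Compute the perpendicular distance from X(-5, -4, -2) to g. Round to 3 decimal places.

4.462

A direction vector for g is P_2 − P_1 = (1, -3, 6).
Taking (-2, 1, -8) on g with direction v = (1, -3, 6): w = X − (-2, 1, -8) = (-3, -5, 6), and w × v = (-12, 24, 14).
Distance = |w × v| / |v| = √916 / √46 ≈ 4.462.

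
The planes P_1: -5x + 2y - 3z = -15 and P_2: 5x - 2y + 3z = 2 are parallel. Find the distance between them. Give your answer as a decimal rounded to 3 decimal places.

2.109

Rescale P_2 by 1/(-1): -5x + 2y - 3z = -2. Then distance = |-15 − (-2)| / √38 ≈ 2.109.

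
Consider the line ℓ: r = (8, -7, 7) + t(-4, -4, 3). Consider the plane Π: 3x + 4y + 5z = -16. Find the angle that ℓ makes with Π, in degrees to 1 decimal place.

16.7

sin θ = |n·v| / (|n||v|) = |-13| / (√50 · √41) = 0.28712.
θ ≈ 16.7°.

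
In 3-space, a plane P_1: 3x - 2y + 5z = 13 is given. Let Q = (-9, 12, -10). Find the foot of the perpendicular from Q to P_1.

(0, 6, 5)

Foot = Q − λn with λ = (n·Q − d)/|n|² = (-101 − 13)/38 = -3.
Foot = (-9, 12, -10) − (-3)·(3, -2, 5) = (0, 6, 5).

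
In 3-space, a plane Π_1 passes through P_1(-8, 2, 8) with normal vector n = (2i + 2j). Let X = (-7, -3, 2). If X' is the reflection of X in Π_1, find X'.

Π_1: n·r = n·P_1 gives 2x + 2y = -12.
λ = (n·X − d)/|n|² = (-20 − (-12))/8 = -1.
Reflection = X − 2λn = (-7, -3, 2) − (-2)·(2, 2, 0) = (-3, 1, 2).

(-3, 1, 2)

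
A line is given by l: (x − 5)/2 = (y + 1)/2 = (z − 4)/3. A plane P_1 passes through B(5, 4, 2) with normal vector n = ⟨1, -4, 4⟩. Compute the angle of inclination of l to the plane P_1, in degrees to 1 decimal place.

14.7

l has direction (2, 2, 3) through (5, -1, 4).
P_1: n·r = n·B gives x - 4y + 4z = -3.
sin θ = |n·v| / (|n||v|) = |6| / (√33 · √17) = 0.25332.
θ ≈ 14.7°.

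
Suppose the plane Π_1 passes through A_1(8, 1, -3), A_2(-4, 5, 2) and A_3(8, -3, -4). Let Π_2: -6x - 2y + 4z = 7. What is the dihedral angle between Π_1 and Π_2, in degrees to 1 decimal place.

A_1A_2 = (-12, 4, 5), A_1A_3 = (0, -4, -1); a normal to Π_1 is A_1A_2 × A_1A_3 = (16, -12, 48).
Using A_1: Π_1 has equation 16x - 12y + 48z = -28.
cos θ = |n₁·n₂| / (|n₁||n₂|) = |120| / (√2704 · √56).
θ = arccos(0.30838) ≈ 72.0°.

72.0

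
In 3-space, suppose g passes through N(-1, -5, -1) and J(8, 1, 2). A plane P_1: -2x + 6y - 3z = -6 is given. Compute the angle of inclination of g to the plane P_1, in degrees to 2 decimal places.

A direction vector for g is J − N = (9, 6, 3).
sin θ = |n·v| / (|n||v|) = |9| / (√49 · √126) = 0.11454.
θ ≈ 6.58°.

6.58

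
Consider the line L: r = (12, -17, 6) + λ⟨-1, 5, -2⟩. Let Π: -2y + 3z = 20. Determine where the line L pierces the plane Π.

(10, -7, 2)

Substitute r = (12, -17, 6) + t(-1, 5, -2) into the plane: 52 + (-16)t = 20, so t = 2.
Intersection: (12, -17, 6) + 2·(-1, 5, -2) = (10, -7, 2).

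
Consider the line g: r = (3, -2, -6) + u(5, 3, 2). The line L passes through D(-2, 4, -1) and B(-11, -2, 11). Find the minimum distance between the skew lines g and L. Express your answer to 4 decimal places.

A direction vector for L is B − D = (-9, -6, 12).
Common perpendicular direction n = (5, 3, 2) × (-9, -6, 12) = (48, -78, -3).
With w = (-2, 4, -1) − (3, -2, -6) = (-5, 6, 5), w · n = -723.
Distance = |w · n| / |n| = |-723| / √8397 ≈ 7.8900.

7.8900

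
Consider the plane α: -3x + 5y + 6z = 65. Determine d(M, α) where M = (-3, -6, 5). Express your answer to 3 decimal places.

n·M − d = (-3)·(-3) + (5)·(-6) + (6)·(5) − 65 = -56; |n| = √70.
Distance = |-56| / √70 = 56/√70 ≈ 6.693.

6.693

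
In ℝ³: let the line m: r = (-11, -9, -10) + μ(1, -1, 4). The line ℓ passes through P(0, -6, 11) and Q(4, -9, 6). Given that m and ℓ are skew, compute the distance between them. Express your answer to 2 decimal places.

A direction vector for ℓ is Q − P = (4, -3, -5).
Common perpendicular direction n = (1, -1, 4) × (4, -3, -5) = (17, 21, 1).
With w = (0, -6, 11) − (-11, -9, -10) = (11, 3, 21), w · n = 271.
Distance = |w · n| / |n| = |271| / √731 ≈ 10.02.

10.02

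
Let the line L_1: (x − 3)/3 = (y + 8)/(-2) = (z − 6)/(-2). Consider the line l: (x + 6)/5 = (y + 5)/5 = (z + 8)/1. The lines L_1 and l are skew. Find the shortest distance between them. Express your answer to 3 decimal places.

L_1 has direction (3, -2, -2) through (3, -8, 6).
l has direction (5, 5, 1) through (-6, -5, -8).
Common perpendicular direction n = (3, -2, -2) × (5, 5, 1) = (8, -13, 25).
With w = (-6, -5, -8) − (3, -8, 6) = (-9, 3, -14), w · n = -461.
Distance = |w · n| / |n| = |-461| / √858 ≈ 15.738.

15.738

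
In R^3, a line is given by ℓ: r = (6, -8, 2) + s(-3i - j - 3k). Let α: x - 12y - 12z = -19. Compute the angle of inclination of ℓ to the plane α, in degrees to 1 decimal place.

sin θ = |n·v| / (|n||v|) = |45| / (√289 · √19) = 0.60728.
θ ≈ 37.4°.

37.4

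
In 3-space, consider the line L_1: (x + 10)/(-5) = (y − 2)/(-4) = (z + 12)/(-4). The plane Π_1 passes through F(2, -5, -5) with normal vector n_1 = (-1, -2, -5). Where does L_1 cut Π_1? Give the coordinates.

(-5, 6, -8)

L_1 has direction (-5, -4, -4) through (-10, 2, -12).
Π_1: n_1·r = n_1·F gives -x - 2y - 5z = 33.
Substitute r = (-10, 2, -12) + t(-5, -4, -4) into the plane: 66 + 33t = 33, so t = -1.
Intersection: (-10, 2, -12) + (-1)·(-5, -4, -4) = (-5, 6, -8).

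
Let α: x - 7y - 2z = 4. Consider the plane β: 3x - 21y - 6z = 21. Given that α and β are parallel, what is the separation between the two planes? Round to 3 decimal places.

Rescale β by 1/3: x - 7y - 2z = 7. Then distance = |4 − 7| / √54 ≈ 0.408.

0.408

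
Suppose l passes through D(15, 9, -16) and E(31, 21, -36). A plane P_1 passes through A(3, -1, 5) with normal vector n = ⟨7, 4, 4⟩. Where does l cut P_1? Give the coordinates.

(7, 3, -6)

A direction vector for l is E − D = (16, 12, -20).
P_1: n·r = n·A gives 7x + 4y + 4z = 37.
Substitute r = (15, 9, -16) + t(16, 12, -20) into the plane: 77 + 80t = 37, so t = -1/2.
Intersection: (15, 9, -16) + (-1/2)·(16, 12, -20) = (7, 3, -6).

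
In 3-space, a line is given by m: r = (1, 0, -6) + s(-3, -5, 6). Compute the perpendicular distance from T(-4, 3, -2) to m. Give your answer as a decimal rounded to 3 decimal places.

6.463

Taking (1, 0, -6) on m with direction v = (-3, -5, 6): w = T − (1, 0, -6) = (-5, 3, 4), and w × v = (38, 18, 34).
Distance = |w × v| / |v| = √2924 / √70 ≈ 6.463.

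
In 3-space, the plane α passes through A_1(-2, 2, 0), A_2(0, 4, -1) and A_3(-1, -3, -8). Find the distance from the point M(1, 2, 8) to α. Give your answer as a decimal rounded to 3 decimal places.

A_1A_2 = (2, 2, -1), A_1A_3 = (1, -5, -8); a normal to α is A_1A_2 × A_1A_3 = (-21, 15, -12).
Using A_1: α has equation -21x + 15y - 12z = 72.
n·M − d = (-21)·(1) + (15)·(2) + (-12)·(8) − 72 = -159; |n| = √810.
Distance = |-159| / √810 = 159/√810 ≈ 5.587.

5.587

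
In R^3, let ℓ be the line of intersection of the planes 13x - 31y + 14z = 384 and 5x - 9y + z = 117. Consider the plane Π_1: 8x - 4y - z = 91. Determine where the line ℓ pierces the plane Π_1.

(7, -9, 1)

Direction of ℓ: (13, -31, 14) × (5, -9, 1) = (95, 57, 38).
A point on ℓ: solving the two plane equations with x = 2 gives (2, -12, -1).
Substitute r = (2, -12, -1) + t(95, 57, 38) into the plane: 65 + 494t = 91, so t = 1/19.
Intersection: (2, -12, -1) + (1/19)·(95, 57, 38) = (7, -9, 1).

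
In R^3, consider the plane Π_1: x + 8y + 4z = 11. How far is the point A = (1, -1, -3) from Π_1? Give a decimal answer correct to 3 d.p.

3.333

n·A − d = (1)·(1) + (8)·(-1) + (4)·(-3) − 11 = -30; |n| = √81.
Distance = |-30| / √81 = 30/√81 ≈ 3.333.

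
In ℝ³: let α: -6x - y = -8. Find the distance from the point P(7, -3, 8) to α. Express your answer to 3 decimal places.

n·P − d = (-6)·(7) + (-1)·(-3) + (0)·(8) − (-8) = -31; |n| = √37.
Distance = |-31| / √37 = 31/√37 ≈ 5.096.

5.096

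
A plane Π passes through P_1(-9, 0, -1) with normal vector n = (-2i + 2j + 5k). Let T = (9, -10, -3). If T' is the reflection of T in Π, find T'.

Π: n·r = n·P_1 gives -2x + 2y + 5z = 13.
λ = (n·T − d)/|n|² = (-53 − 13)/33 = -2.
Reflection = T − 2λn = (9, -10, -3) − (-4)·(-2, 2, 5) = (1, -2, 17).

(1, -2, 17)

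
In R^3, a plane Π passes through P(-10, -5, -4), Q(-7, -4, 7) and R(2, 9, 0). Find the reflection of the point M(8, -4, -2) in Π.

(-12, 12, 2)

PQ = (3, 1, 11), PR = (12, 14, 4); a normal to Π is PQ × PR = (-150, 120, 30).
Using P: Π has equation -150x + 120y + 30z = 780.
λ = (n·M − d)/|n|² = (-1740 − 780)/37800 = -1/15.
Reflection = M − 2λn = (8, -4, -2) − (-2/15)·(-150, 120, 30) = (-12, 12, 2).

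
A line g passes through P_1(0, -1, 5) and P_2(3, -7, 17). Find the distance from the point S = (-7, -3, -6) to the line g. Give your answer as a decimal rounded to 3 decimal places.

8.295

A direction vector for g is P_2 − P_1 = (3, -6, 12).
Taking (0, -1, 5) on g with direction v = (3, -6, 12): w = S − (0, -1, 5) = (-7, -2, -11), and w × v = (-90, 51, 48).
Distance = |w × v| / |v| = √13005 / √189 ≈ 8.295.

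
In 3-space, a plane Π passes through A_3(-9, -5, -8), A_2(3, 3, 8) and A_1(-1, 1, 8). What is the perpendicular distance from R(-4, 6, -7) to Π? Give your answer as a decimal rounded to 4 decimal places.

7.4444

A_3A_2 = (12, 8, 16), A_3A_1 = (8, 6, 16); a normal to Π is A_3A_2 × A_3A_1 = (32, -64, 8).
Using A_3: Π has equation 32x - 64y + 8z = -32.
n·R − d = (32)·(-4) + (-64)·(6) + (8)·(-7) − (-32) = -536; |n| = √5184.
Distance = |-536| / √5184 = 536/√5184 ≈ 7.4444.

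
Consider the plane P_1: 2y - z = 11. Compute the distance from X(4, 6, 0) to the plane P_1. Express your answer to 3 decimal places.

0.447

n·X − d = (0)·(4) + (2)·(6) + (-1)·(0) − 11 = 1; |n| = √5.
Distance = |1| / √5 = 1/√5 ≈ 0.447.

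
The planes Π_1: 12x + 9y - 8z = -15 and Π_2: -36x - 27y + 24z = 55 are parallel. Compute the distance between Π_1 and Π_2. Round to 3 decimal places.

0.196

Rescale Π_2 by 1/(-3): 12x + 9y - 8z = -55/3. Then distance = |-15 − (-55/3)| / √289 ≈ 0.196.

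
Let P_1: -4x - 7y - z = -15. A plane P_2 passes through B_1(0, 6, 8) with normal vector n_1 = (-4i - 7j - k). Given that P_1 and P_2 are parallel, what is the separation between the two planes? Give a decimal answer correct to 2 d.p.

P_2: n_1·r = n_1·B_1 gives -4x - 7y - z = -50.
Same normal n = (-4, -7, -1) with |n| = √66; distance = |-15 − (-50)| / |n| = 35/√66 ≈ 4.31.

4.31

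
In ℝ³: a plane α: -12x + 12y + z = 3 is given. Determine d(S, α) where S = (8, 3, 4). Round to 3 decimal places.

3.471

n·S − d = (-12)·(8) + (12)·(3) + (1)·(4) − 3 = -59; |n| = √289.
Distance = |-59| / √289 = 59/√289 ≈ 3.471.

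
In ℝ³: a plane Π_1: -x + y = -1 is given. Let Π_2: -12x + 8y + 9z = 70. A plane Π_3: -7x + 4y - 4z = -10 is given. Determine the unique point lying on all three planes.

Solving the 3×3 linear system -x + y = -1, -12x + 8y + 9z = 70, -7x + 4y - 4z = -10 (e.g. by elimination or Cramer's rule, determinant = -43) gives (-6, -7, 6).

(-6, -7, 6)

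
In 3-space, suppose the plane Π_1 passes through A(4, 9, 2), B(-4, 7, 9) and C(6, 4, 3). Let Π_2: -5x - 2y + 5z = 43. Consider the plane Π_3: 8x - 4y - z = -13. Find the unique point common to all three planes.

AB = (-8, -2, 7), AC = (2, -5, 1); a normal to Π_1 is AB × AC = (33, 22, 44).
Using A: Π_1 has equation 33x + 22y + 44z = 418.
Solving the 3×3 linear system 33x + 22y + 44z = 418, -5x - 2y + 5z = 43, 8x - 4y - z = -13 (e.g. by elimination or Cramer's rule, determinant = 3080) gives (0, 1, 9).

(0, 1, 9)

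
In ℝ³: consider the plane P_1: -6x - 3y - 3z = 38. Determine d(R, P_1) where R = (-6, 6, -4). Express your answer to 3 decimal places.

1.089

n·R − d = (-6)·(-6) + (-3)·(6) + (-3)·(-4) − 38 = -8; |n| = √54.
Distance = |-8| / √54 = 8/√54 ≈ 1.089.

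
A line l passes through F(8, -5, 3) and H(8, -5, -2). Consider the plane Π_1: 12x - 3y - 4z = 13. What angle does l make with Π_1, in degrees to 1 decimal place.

17.9

A direction vector for l is H − F = (0, 0, -5).
sin θ = |n·v| / (|n||v|) = |20| / (√169 · √25) = 0.30769.
θ ≈ 17.9°.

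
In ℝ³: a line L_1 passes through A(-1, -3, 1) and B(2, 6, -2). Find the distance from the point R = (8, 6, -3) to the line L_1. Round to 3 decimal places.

A direction vector for L_1 is B − A = (3, 9, -3).
Taking (-1, -3, 1) on L_1 with direction v = (3, 9, -3): w = R − (-1, -3, 1) = (9, 9, -4), and w × v = (9, 15, 54).
Distance = |w × v| / |v| = √3222 / √99 ≈ 5.705.

5.705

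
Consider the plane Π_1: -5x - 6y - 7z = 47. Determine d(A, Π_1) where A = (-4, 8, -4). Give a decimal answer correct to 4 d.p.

n·A − d = (-5)·(-4) + (-6)·(8) + (-7)·(-4) − 47 = -47; |n| = √110.
Distance = |-47| / √110 = 47/√110 ≈ 4.4813.

4.4813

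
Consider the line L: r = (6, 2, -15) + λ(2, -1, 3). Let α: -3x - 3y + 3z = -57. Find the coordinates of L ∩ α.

Substitute r = (6, 2, -15) + t(2, -1, 3) into the plane: -69 + 6t = -57, so t = 2.
Intersection: (6, 2, -15) + 2·(2, -1, 3) = (10, 0, -9).

(10, 0, -9)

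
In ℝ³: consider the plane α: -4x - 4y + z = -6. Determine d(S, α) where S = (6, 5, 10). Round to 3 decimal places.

4.874

n·S − d = (-4)·(6) + (-4)·(5) + (1)·(10) − (-6) = -28; |n| = √33.
Distance = |-28| / √33 = 28/√33 ≈ 4.874.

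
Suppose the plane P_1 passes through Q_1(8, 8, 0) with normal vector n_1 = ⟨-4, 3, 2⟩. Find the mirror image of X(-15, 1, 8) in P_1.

P_1: n_1·r = n_1·Q_1 gives -4x + 3y + 2z = -8.
λ = (n·X − d)/|n|² = (79 − (-8))/29 = 3.
Reflection = X − 2λn = (-15, 1, 8) − 6·(-4, 3, 2) = (9, -17, -4).

(9, -17, -4)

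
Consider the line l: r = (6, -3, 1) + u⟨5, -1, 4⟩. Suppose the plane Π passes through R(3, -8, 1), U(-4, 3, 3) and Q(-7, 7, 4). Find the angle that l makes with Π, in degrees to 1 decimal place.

RU = (-7, 11, 2), RQ = (-10, 15, 3); a normal to Π is RU × RQ = (3, 1, 5).
Using R: Π has equation 3x + y + 5z = 6.
sin θ = |n·v| / (|n||v|) = |34| / (√35 · √42) = 0.88679.
θ ≈ 62.5°.

62.5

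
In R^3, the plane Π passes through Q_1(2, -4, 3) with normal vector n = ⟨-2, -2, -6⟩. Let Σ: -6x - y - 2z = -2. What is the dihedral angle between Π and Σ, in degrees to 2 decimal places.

Π: n·r = n·Q_1 gives -2x - 2y - 6z = -14.
cos θ = |n₁·n₂| / (|n₁||n₂|) = |26| / (√44 · √41).
θ = arccos(0.61215) ≈ 52.26°.

52.26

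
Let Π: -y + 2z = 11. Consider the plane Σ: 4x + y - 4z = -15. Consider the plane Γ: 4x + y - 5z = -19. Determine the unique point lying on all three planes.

Solving the 3×3 linear system -y + 2z = 11, 4x + y - 4z = -15, 4x + y - 5z = -19 (e.g. by elimination or Cramer's rule, determinant = -4) gives (1, -3, 4).

(1, -3, 4)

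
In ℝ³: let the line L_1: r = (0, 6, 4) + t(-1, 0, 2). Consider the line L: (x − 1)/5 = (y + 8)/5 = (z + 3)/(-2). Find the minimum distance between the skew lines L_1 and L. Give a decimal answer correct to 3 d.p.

6.328

L has direction (5, 5, -2) through (1, -8, -3).
Common perpendicular direction n = (-1, 0, 2) × (5, 5, -2) = (-10, 8, -5).
With w = (1, -8, -3) − (0, 6, 4) = (1, -14, -7), w · n = -87.
Distance = |w · n| / |n| = |-87| / √189 ≈ 6.328.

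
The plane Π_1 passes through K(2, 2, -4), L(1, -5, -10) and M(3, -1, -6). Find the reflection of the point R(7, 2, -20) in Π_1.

(-1, -14, 0)

KL = (-1, -7, -6), KM = (1, -3, -2); a normal to Π_1 is KL × KM = (-4, -8, 10).
Using K: Π_1 has equation -4x - 8y + 10z = -64.
λ = (n·R − d)/|n|² = (-244 − (-64))/180 = -1.
Reflection = R − 2λn = (7, 2, -20) − (-2)·(-4, -8, 10) = (-1, -14, 0).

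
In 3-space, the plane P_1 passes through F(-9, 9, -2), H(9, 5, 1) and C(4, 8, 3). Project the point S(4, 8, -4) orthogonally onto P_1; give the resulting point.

(3, 5, -2)

FH = (18, -4, 3), FC = (13, -1, 5); a normal to P_1 is FH × FC = (-17, -51, 34).
Using F: P_1 has equation -17x - 51y + 34z = -374.
Foot = S − λn with λ = (n·S − d)/|n|² = (-612 − (-374))/4046 = -1/17.
Foot = (4, 8, -4) − (-1/17)·(-17, -51, 34) = (3, 5, -2).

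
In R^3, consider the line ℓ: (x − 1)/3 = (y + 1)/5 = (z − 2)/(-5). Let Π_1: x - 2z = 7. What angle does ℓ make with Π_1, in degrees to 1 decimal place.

ℓ has direction (3, 5, -5) through (1, -1, 2).
sin θ = |n·v| / (|n||v|) = |13| / (√5 · √59) = 0.75689.
θ ≈ 49.2°.

49.2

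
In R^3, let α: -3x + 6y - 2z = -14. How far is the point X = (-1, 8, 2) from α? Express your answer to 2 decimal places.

n·X − d = (-3)·(-1) + (6)·(8) + (-2)·(2) − (-14) = 61; |n| = √49.
Distance = |61| / √49 = 61/√49 ≈ 8.71.

8.71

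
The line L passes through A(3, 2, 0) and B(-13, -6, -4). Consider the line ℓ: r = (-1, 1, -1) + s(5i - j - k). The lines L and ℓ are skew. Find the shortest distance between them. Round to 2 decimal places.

A direction vector for L is B − A = (-16, -8, -4).
Common perpendicular direction n = (-16, -8, -4) × (5, -1, -1) = (4, -36, 56).
With w = (-1, 1, -1) − (3, 2, 0) = (-4, -1, -1), w · n = -36.
Distance = |w · n| / |n| = |-36| / √4448 ≈ 0.54.

0.54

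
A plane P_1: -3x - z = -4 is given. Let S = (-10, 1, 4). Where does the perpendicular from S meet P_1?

Foot = S − λn with λ = (n·S − d)/|n|² = (26 − (-4))/10 = 3.
Foot = (-10, 1, 4) − 3·(-3, 0, -1) = (-1, 1, 7).

(-1, 1, 7)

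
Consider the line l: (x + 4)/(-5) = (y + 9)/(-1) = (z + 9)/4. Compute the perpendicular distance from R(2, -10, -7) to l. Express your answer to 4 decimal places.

l has direction (-5, -1, 4) through (-4, -9, -9).
Taking (-4, -9, -9) on l with direction v = (-5, -1, 4): w = R − (-4, -9, -9) = (6, -1, 2), and w × v = (-2, -34, -11).
Distance = |w × v| / |v| = √1281 / √42 ≈ 5.5227.

5.5227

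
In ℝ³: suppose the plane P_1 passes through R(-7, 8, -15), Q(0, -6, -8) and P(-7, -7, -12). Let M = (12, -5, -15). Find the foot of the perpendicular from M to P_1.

(6, -3, -5)

RQ = (7, -14, 7), RP = (0, -15, 3); a normal to P_1 is RQ × RP = (63, -21, -105).
Using R: P_1 has equation 63x - 21y - 105z = 966.
Foot = M − λn with λ = (n·M − d)/|n|² = (2436 − 966)/15435 = 2/21.
Foot = (12, -5, -15) − (2/21)·(63, -21, -105) = (6, -3, -5).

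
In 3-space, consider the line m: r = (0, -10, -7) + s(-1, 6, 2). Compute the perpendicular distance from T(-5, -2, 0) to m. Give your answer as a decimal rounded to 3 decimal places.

Taking (0, -10, -7) on m with direction v = (-1, 6, 2): w = T − (0, -10, -7) = (-5, 8, 7), and w × v = (-26, 3, -22).
Distance = |w × v| / |v| = √1169 / √41 ≈ 5.340.

5.340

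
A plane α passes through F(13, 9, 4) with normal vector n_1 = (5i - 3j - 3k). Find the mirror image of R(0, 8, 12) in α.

(20, -4, 0)

α: n_1·r = n_1·F gives 5x - 3y - 3z = 26.
λ = (n·R − d)/|n|² = (-60 − 26)/43 = -2.
Reflection = R − 2λn = (0, 8, 12) − (-4)·(5, -3, -3) = (20, -4, 0).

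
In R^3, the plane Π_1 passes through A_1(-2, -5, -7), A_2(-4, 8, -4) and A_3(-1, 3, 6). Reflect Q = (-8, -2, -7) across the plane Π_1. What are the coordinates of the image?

A_1A_2 = (-2, 13, 3), A_1A_3 = (1, 8, 13); a normal to Π_1 is A_1A_2 × A_1A_3 = (145, 29, -29).
Using A_1: Π_1 has equation 145x + 29y - 29z = -232.
λ = (n·Q − d)/|n|² = (-1015 − (-232))/22707 = -1/29.
Reflection = Q − 2λn = (-8, -2, -7) − (-2/29)·(145, 29, -29) = (2, 0, -9).

(2, 0, -9)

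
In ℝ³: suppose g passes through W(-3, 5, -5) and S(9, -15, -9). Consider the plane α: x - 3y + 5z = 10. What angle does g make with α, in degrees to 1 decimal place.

A direction vector for g is S − W = (12, -20, -4).
sin θ = |n·v| / (|n||v|) = |52| / (√35 · √560) = 0.37143.
θ ≈ 21.8°.

21.8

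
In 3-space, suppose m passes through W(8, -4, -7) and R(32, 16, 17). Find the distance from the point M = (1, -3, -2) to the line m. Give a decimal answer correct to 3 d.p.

8.631

A direction vector for m is R − W = (24, 20, 24).
Taking (8, -4, -7) on m with direction v = (24, 20, 24): w = M − (8, -4, -7) = (-7, 1, 5), and w × v = (-76, 288, -164).
Distance = |w × v| / |v| = √115616 / √1552 ≈ 8.631.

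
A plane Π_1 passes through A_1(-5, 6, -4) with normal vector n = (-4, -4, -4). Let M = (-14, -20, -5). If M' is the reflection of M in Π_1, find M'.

(10, 4, 19)

Π_1: n·r = n·A_1 gives -4x - 4y - 4z = 12.
λ = (n·M − d)/|n|² = (156 − 12)/48 = 3.
Reflection = M − 2λn = (-14, -20, -5) − 6·(-4, -4, -4) = (10, 4, 19).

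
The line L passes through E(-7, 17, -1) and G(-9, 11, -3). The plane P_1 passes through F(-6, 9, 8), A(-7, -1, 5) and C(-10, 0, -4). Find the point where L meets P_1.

(-10, 8, -4)

A direction vector for L is G − E = (-2, -6, -2).
FA = (-1, -10, -3), FC = (-4, -9, -12); a normal to P_1 is FA × FC = (93, 0, -31).
Using F: P_1 has equation 93x - 31z = -806.
Substitute r = (-7, 17, -1) + t(-2, -6, -2) into the plane: -620 + (-124)t = -806, so t = 3/2.
Intersection: (-7, 17, -1) + (3/2)·(-2, -6, -2) = (-10, 8, -4).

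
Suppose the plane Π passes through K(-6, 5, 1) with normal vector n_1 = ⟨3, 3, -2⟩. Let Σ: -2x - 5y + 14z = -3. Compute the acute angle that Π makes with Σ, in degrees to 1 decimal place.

Π: n_1·r = n_1·K gives 3x + 3y - 2z = -5.
cos θ = |n₁·n₂| / (|n₁||n₂|) = |-49| / (√22 · √225).
θ = arccos(0.69646) ≈ 45.9°.

45.9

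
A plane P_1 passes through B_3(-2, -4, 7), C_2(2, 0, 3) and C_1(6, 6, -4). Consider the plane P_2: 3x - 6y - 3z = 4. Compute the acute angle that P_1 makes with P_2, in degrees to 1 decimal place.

B_3C_2 = (4, 4, -4), B_3C_1 = (8, 10, -11); a normal to P_1 is B_3C_2 × B_3C_1 = (-4, 12, 8).
Using B_3: P_1 has equation -4x + 12y + 8z = 16.
cos θ = |n₁·n₂| / (|n₁||n₂|) = |-108| / (√224 · √54).
θ = arccos(0.98198) ≈ 10.9°.

10.9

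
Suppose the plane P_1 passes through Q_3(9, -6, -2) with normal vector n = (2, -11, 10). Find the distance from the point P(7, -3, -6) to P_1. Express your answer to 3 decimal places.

5.133

P_1: n·r = n·Q_3 gives 2x - 11y + 10z = 64.
n·P − d = (2)·(7) + (-11)·(-3) + (10)·(-6) − 64 = -77; |n| = √225.
Distance = |-77| / √225 = 77/√225 ≈ 5.133.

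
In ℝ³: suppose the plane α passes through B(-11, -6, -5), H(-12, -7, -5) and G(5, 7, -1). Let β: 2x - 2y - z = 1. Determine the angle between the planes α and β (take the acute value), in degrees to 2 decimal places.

BH = (-1, -1, 0), BG = (16, 13, 4); a normal to α is BH × BG = (-4, 4, 3).
Using B: α has equation -4x + 4y + 3z = 5.
cos θ = |n₁·n₂| / (|n₁||n₂|) = |-19| / (√41 · √9).
θ = arccos(0.98910) ≈ 8.47°.

8.47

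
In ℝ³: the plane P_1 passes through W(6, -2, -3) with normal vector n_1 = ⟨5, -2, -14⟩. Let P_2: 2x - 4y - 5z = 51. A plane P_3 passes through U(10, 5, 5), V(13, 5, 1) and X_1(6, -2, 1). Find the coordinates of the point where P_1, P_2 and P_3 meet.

P_1: n_1·r = n_1·W gives 5x - 2y - 14z = 76.
UV = (3, 0, -4), UX_1 = (-4, -7, -4); a normal to P_3 is UV × UX_1 = (-28, 28, -21).
Using U: P_3 has equation -28x + 28y - 21z = -245.
Solving the 3×3 linear system 5x - 2y - 14z = 76, 2x - 4y - 5z = 51, -28x + 28y - 21z = -245 (e.g. by elimination or Cramer's rule, determinant = 1540) gives (4, -7, -3).

(4, -7, -3)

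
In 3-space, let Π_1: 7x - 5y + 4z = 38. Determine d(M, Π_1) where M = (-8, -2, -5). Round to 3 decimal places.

n·M − d = (7)·(-8) + (-5)·(-2) + (4)·(-5) − 38 = -104; |n| = √90.
Distance = |-104| / √90 = 104/√90 ≈ 10.963.

10.963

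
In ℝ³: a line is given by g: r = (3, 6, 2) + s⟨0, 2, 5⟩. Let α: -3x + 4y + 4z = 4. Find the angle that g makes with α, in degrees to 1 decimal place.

54.3

sin θ = |n·v| / (|n||v|) = |28| / (√41 · √29) = 0.81202.
θ ≈ 54.3°.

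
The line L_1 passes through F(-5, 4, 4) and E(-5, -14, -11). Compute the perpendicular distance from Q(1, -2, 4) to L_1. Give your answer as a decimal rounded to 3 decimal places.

7.124

A direction vector for L_1 is E − F = (0, -18, -15).
Taking (-5, 4, 4) on L_1 with direction v = (0, -18, -15): w = Q − (-5, 4, 4) = (6, -6, 0), and w × v = (90, 90, -108).
Distance = |w × v| / |v| = √27864 / √549 ≈ 7.124.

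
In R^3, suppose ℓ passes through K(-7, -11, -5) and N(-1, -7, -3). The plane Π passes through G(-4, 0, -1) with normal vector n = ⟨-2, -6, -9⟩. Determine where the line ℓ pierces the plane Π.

(5, -3, -1)

A direction vector for ℓ is N − K = (6, 4, 2).
Π: n·r = n·G gives -2x - 6y - 9z = 17.
Substitute r = (-7, -11, -5) + t(6, 4, 2) into the plane: 125 + (-54)t = 17, so t = 2.
Intersection: (-7, -11, -5) + 2·(6, 4, 2) = (5, -3, -1).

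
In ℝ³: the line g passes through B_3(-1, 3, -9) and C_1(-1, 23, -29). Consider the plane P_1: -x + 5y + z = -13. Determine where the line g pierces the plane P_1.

(-1, -2, -4)

A direction vector for g is C_1 − B_3 = (0, 20, -20).
Substitute r = (-1, 3, -9) + t(0, 20, -20) into the plane: 7 + 80t = -13, so t = -1/4.
Intersection: (-1, 3, -9) + (-1/4)·(0, 20, -20) = (-1, -2, -4).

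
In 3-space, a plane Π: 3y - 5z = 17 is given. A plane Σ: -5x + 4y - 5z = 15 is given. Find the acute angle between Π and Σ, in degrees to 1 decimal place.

cos θ = |n₁·n₂| / (|n₁||n₂|) = |37| / (√34 · √66).
θ = arccos(0.78107) ≈ 38.6°.

38.6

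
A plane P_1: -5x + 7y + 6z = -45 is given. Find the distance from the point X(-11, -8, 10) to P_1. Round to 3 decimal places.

9.916

n·X − d = (-5)·(-11) + (7)·(-8) + (6)·(10) − (-45) = 104; |n| = √110.
Distance = |104| / √110 = 104/√110 ≈ 9.916.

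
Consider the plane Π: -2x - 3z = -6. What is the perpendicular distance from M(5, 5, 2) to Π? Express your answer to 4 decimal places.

n·M − d = (-2)·(5) + (0)·(5) + (-3)·(2) − (-6) = -10; |n| = √13.
Distance = |-10| / √13 = 10/√13 ≈ 2.7735.

2.7735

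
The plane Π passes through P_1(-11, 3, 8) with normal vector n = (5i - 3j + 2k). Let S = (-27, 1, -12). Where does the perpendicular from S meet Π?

Π: n·r = n·P_1 gives 5x - 3y + 2z = -48.
Foot = S − λn with λ = (n·S − d)/|n|² = (-162 − (-48))/38 = -3.
Foot = (-27, 1, -12) − (-3)·(5, -3, 2) = (-12, -8, -6).

(-12, -8, -6)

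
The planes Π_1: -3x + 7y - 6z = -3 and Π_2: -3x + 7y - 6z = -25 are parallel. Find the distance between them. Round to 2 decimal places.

Same normal n = (-3, 7, -6) with |n| = √94; distance = |-3 − (-25)| / |n| = 22/√94 ≈ 2.27.

2.27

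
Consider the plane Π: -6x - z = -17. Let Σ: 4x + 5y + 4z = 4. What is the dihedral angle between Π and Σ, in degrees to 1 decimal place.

cos θ = |n₁·n₂| / (|n₁||n₂|) = |-28| / (√37 · √57).
θ = arccos(0.60970) ≈ 52.4°.

52.4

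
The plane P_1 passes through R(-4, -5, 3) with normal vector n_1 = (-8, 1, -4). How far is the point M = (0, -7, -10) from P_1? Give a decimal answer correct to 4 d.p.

P_1: n_1·r = n_1·R gives -8x + y - 4z = 15.
n·M − d = (-8)·(0) + (1)·(-7) + (-4)·(-10) − 15 = 18; |n| = √81.
Distance = |18| / √81 = 18/√81 ≈ 2.0000.

2.0000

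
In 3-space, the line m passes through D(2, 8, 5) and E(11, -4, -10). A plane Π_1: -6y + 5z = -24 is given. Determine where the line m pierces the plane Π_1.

A direction vector for m is E − D = (9, -12, -15).
Substitute r = (2, 8, 5) + t(9, -12, -15) into the plane: -23 + (-3)t = -24, so t = 1/3.
Intersection: (2, 8, 5) + (1/3)·(9, -12, -15) = (5, 4, 0).

(5, 4, 0)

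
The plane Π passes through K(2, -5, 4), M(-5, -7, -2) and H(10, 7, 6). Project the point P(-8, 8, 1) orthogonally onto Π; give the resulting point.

(-2, 5, -5)

KM = (-7, -2, -6), KH = (8, 12, 2); a normal to Π is KM × KH = (68, -34, -68).
Using K: Π has equation 68x - 34y - 68z = 34.
Foot = P − λn with λ = (n·P − d)/|n|² = (-884 − 34)/10404 = -3/34.
Foot = (-8, 8, 1) − (-3/34)·(68, -34, -68) = (-2, 5, -5).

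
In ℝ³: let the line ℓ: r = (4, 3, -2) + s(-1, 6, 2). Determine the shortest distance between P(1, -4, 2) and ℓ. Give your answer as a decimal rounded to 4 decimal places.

7.1106

Taking (4, 3, -2) on ℓ with direction v = (-1, 6, 2): w = P − (4, 3, -2) = (-3, -7, 4), and w × v = (-38, 2, -25).
Distance = |w × v| / |v| = √2073 / √41 ≈ 7.1106.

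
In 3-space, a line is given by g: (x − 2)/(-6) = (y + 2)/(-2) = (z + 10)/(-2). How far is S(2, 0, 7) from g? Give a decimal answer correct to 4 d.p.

16.1302

g has direction (-6, -2, -2) through (2, -2, -10).
Taking (2, -2, -10) on g with direction v = (-6, -2, -2): w = S − (2, -2, -10) = (0, 2, 17), and w × v = (30, -102, 12).
Distance = |w × v| / |v| = √11448 / √44 ≈ 16.1302.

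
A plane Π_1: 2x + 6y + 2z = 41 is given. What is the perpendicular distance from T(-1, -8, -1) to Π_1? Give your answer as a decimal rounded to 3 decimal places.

14.020

n·T − d = (2)·(-1) + (6)·(-8) + (2)·(-1) − 41 = -93; |n| = √44.
Distance = |-93| / √44 = 93/√44 ≈ 14.020.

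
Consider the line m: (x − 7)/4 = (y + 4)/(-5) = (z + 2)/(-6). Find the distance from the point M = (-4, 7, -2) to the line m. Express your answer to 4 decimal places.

m has direction (4, -5, -6) through (7, -4, -2).
Taking (7, -4, -2) on m with direction v = (4, -5, -6): w = M − (7, -4, -2) = (-11, 11, 0), and w × v = (-66, -66, 11).
Distance = |w × v| / |v| = √8833 / √77 ≈ 10.7105.

10.7105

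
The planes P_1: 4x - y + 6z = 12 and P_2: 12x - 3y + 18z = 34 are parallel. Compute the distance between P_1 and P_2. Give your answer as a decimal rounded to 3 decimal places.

Rescale P_2 by 1/3: 4x - y + 6z = 34/3. Then distance = |12 − (34/3)| / √53 ≈ 0.092.

0.092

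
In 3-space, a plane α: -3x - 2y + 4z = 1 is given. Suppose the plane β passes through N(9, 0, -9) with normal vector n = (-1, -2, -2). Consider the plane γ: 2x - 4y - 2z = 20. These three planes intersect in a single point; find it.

β: n·r = n·N gives -x - 2y - 2z = 9.
Solving the 3×3 linear system -3x - 2y + 4z = 1, -x - 2y - 2z = 9, 2x - 4y - 2z = 20 (e.g. by elimination or Cramer's rule, determinant = 56) gives (1, -4, -1).

(1, -4, -1)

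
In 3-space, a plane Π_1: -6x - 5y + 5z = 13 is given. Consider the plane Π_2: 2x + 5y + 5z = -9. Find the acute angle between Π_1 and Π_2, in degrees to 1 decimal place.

cos θ = |n₁·n₂| / (|n₁||n₂|) = |-12| / (√86 · √54).
θ = arccos(0.17609) ≈ 79.9°.

79.9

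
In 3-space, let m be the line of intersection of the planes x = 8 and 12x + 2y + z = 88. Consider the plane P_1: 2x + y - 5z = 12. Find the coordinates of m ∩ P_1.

(8, -4, 0)

Direction of m: (1, 0, 0) × (12, 2, 1) = (0, -1, 2).
A point on m: solving the two plane equations with y = -5 gives (8, -5, 2).
Substitute r = (8, -5, 2) + t(0, -1, 2) into the plane: 1 + (-11)t = 12, so t = -1.
Intersection: (8, -5, 2) + (-1)·(0, -1, 2) = (8, -4, 0).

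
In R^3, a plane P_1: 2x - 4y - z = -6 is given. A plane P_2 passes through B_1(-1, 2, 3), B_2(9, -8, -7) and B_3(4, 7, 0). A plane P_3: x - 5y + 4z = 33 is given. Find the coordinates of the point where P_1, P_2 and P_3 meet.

(-6, -3, 6)

B_1B_2 = (10, -10, -10), B_1B_3 = (5, 5, -3); a normal to P_2 is B_1B_2 × B_1B_3 = (80, -20, 100).
Using B_1: P_2 has equation 80x - 20y + 100z = 180.
Solving the 3×3 linear system 2x - 4y - z = -6, 80x - 20y + 100z = 180, x - 5y + 4z = 33 (e.g. by elimination or Cramer's rule, determinant = 2100) gives (-6, -3, 6).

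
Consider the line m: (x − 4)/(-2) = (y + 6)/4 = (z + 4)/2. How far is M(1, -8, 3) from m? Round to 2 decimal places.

m has direction (-2, 4, 2) through (4, -6, -4).
Taking (4, -6, -4) on m with direction v = (-2, 4, 2): w = M − (4, -6, -4) = (-3, -2, 7), and w × v = (-32, -8, -16).
Distance = |w × v| / |v| = √1344 / √24 ≈ 7.48.

7.48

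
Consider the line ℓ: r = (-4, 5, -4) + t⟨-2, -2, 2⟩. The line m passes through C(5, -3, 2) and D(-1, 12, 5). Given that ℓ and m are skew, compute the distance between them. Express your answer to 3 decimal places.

9.489

A direction vector for m is D − C = (-6, 15, 3).
Common perpendicular direction n = (-2, -2, 2) × (-6, 15, 3) = (-36, -6, -42).
With w = (5, -3, 2) − (-4, 5, -4) = (9, -8, 6), w · n = -528.
Distance = |w · n| / |n| = |-528| / √3096 ≈ 9.489.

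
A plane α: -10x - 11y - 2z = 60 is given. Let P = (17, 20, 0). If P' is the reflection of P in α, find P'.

λ = (n·P − d)/|n|² = (-390 − 60)/225 = -2.
Reflection = P − 2λn = (17, 20, 0) − (-4)·(-10, -11, -2) = (-23, -24, -8).

(-23, -24, -8)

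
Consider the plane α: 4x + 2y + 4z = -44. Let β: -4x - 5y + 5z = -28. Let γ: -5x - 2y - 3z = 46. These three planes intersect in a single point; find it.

Solving the 3×3 linear system 4x + 2y + 4z = -44, -4x - 5y + 5z = -28, -5x - 2y - 3z = 46 (e.g. by elimination or Cramer's rule, determinant = -42) gives (-8, 6, -6).

(-8, 6, -6)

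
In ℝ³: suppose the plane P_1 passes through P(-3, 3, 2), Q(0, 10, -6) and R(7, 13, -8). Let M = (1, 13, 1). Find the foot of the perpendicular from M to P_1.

PQ = (3, 7, -8), PR = (10, 10, -10); a normal to P_1 is PQ × PR = (10, -50, -40).
Using P: P_1 has equation 10x - 50y - 40z = -260.
Foot = M − λn with λ = (n·M − d)/|n|² = (-680 − (-260))/4200 = -1/10.
Foot = (1, 13, 1) − (-1/10)·(10, -50, -40) = (2, 8, -3).

(2, 8, -3)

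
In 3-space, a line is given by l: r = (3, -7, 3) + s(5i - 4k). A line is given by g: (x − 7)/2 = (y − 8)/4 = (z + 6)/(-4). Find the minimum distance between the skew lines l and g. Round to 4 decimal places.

g has direction (2, 4, -4) through (7, 8, -6).
Common perpendicular direction n = (5, 0, -4) × (2, 4, -4) = (16, 12, 20).
With w = (7, 8, -6) − (3, -7, 3) = (4, 15, -9), w · n = 64.
Distance = |w · n| / |n| = |64| / √800 ≈ 2.2627.

2.2627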